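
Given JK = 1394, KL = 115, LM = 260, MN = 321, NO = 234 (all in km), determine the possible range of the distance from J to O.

The maximum is all hops collinear in one direction: 1394 + 115 + 260 + 321 + 234 = 2324.
The longest hop is 1394; the others sum to 930. Folding the others back against it leaves at least 1394 − 930 = 464.

464 ≤ JO ≤ 2324 km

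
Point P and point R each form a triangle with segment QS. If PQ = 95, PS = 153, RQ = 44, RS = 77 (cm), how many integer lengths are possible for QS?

62

From triangle PQS: 58 < QS < 248.
From triangle RQS: 33 < QS < 121.
Intersection: 58 < QS < 121, so integers 59 through 120: 62 values.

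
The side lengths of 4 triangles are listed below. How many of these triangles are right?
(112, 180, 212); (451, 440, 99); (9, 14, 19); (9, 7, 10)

2

(112,180,212): 112²+180² = 44944 = 212² → right
(451,440,99): 99²+440² = 203401 = 451² → right
(9,14,19): 9²+14² = 277 < 361 = 19² → obtuse
(9,7,10): 7²+9² = 130 > 100 = 10² → acute
2 of the 4 are right.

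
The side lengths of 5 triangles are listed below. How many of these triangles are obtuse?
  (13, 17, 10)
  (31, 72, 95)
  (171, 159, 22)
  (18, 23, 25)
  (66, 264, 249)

4

(13,17,10): 10²+13² = 269 < 289 = 17² → obtuse
(31,72,95): 31²+72² = 6145 < 9025 = 95² → obtuse
(171,159,22): 22²+159² = 25765 < 29241 = 171² → obtuse
(18,23,25): 18²+23² = 853 > 625 = 25² → acute
(66,264,249): 66²+249² = 66357 < 69696 = 264² → obtuse
4 of the 5 are obtuse.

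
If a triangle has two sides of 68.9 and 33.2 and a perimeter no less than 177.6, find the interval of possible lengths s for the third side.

75.5 ≤ s < 102.1

Triangle inequality alone gives 35.7 < s < 102.1.
The perimeter condition gives s ≥ 177.6 − 68.9 − 33.2 = 75.5.
Intersecting the two: 75.5 ≤ s < 102.1.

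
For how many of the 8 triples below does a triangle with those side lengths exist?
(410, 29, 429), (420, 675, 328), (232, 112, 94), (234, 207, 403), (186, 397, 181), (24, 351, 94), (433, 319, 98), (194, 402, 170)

3

(29,410,429): 29+410 > 429 → valid
(328,420,675): 328+420 > 675 → valid
(94,112,232): 94+112 ≤ 232 → not valid
(207,234,403): 207+234 > 403 → valid
(181,186,397): 181+186 ≤ 397 → not valid
(24,94,351): 24+94 ≤ 351 → not valid
(98,319,433): 98+319 ≤ 433 → not valid
(170,194,402): 170+194 ≤ 402 → not valid
3 of the 8 triples form a triangle.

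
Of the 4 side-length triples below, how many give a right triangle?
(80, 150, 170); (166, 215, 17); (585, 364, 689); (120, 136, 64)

(80,150,170): 80²+150² = 28900 = 170² → right
(166,215,17): 17+166 ≤ 215, not a triangle
(585,364,689): 364²+585² = 474721 = 689² → right
(120,136,64): 64²+120² = 18496 = 136² → right
3 of the 4 are right.

3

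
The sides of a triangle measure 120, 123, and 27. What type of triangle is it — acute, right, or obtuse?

Compare the square of the longest side to the sum of squares of the other two: 27² + 120² = 15129 = 123².

right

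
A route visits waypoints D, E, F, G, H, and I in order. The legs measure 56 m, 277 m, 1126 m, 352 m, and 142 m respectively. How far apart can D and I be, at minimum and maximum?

The maximum is all hops collinear in one direction: 56 + 277 + 1126 + 352 + 142 = 1953.
The longest hop is 1126; the others sum to 827. Folding the others back against it leaves at least 1126 − 827 = 299.

299 ≤ DI ≤ 1953 m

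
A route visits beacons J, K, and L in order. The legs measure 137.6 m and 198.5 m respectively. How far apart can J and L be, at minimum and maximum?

60.9 ≤ JL ≤ 336.1 m

By the triangle inequality, |137.6 − 198.5| ≤ JL ≤ 137.6 + 198.5.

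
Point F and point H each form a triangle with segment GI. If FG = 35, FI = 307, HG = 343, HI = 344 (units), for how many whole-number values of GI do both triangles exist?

From triangle FGI: 272 < GI < 342.
From triangle HGI: 1 < GI < 687.
Intersection: 272 < GI < 342, so integers 273 through 341: 69 values.

69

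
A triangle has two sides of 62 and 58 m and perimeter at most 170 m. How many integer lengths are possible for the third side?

Triangle inequality: 4 < x < 120. Perimeter ≤ 170 gives x ≤ 170 − 62 − 58 = 50.
So 4 < x ≤ 50; integers 5 through 50: 46 values.

46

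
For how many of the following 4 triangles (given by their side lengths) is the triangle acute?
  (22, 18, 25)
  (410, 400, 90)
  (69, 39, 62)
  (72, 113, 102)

(22,18,25): 18²+22² = 808 > 625 = 25² → acute
(410,400,90): 90²+400² = 168100 = 410² → right
(69,39,62): 39²+62² = 5365 > 4761 = 69² → acute
(72,113,102): 72²+102² = 15588 > 12769 = 113² → acute
3 of the 4 are acute.

3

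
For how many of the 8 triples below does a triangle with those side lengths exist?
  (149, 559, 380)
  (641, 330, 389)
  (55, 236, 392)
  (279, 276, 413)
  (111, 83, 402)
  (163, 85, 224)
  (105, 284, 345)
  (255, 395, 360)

5

(149,380,559): 149+380 ≤ 559 → not valid
(330,389,641): 330+389 > 641 → valid
(55,236,392): 55+236 ≤ 392 → not valid
(276,279,413): 276+279 > 413 → valid
(83,111,402): 83+111 ≤ 402 → not valid
(85,163,224): 85+163 > 224 → valid
(105,284,345): 105+284 > 345 → valid
(255,360,395): 255+360 > 395 → valid
5 of the 8 triples form a triangle.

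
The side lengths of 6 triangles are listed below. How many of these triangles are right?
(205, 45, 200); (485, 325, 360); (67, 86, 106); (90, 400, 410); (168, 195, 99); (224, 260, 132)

(205,45,200): 45²+200² = 42025 = 205² → right
(485,325,360): 325²+360² = 235225 = 485² → right
(67,86,106): 67²+86² = 11885 > 11236 = 106² → acute
(90,400,410): 90²+400² = 168100 = 410² → right
(168,195,99): 99²+168² = 38025 = 195² → right
(224,260,132): 132²+224² = 67600 = 260² → right
5 of the 6 are right.

5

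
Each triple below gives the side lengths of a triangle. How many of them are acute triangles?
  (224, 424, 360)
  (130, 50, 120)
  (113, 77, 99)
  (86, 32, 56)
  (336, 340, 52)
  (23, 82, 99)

(224,424,360): 224²+360² = 179776 = 424² → right
(130,50,120): 50²+120² = 16900 = 130² → right
(113,77,99): 77²+99² = 15730 > 12769 = 113² → acute
(86,32,56): 32²+56² = 4160 < 7396 = 86² → obtuse
(336,340,52): 52²+336² = 115600 = 340² → right
(23,82,99): 23²+82² = 7253 < 9801 = 99² → obtuse
1 of the 6 is acute.

1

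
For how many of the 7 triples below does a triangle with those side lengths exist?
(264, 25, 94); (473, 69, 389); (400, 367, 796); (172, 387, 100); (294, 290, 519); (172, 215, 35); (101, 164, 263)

2

(25,94,264): 25+94 ≤ 264 → not valid
(69,389,473): 69+389 ≤ 473 → not valid
(367,400,796): 367+400 ≤ 796 → not valid
(100,172,387): 100+172 ≤ 387 → not valid
(290,294,519): 290+294 > 519 → valid
(35,172,215): 35+172 ≤ 215 → not valid
(101,164,263): 101+164 > 263 → valid
2 of the 7 triples form a triangle.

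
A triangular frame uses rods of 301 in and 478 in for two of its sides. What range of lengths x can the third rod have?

177 < x < 779

By the triangle inequality, x must be less than 301 + 478 = 779 and greater than |301 − 478| = 177.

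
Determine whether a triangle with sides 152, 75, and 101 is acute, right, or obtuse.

obtuse

Compare the square of the longest side to the sum of squares of the other two: 75² + 101² = 15826 < 23104 = 152².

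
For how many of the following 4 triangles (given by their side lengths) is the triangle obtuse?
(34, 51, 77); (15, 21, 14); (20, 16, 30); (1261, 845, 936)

3

(34,51,77): 34²+51² = 3757 < 5929 = 77² → obtuse
(15,21,14): 14²+15² = 421 < 441 = 21² → obtuse
(20,16,30): 16²+20² = 656 < 900 = 30² → obtuse
(1261,845,936): 845²+936² = 1590121 = 1261² → right
3 of the 4 are obtuse.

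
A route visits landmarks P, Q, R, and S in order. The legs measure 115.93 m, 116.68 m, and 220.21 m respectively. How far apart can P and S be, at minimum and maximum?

The maximum is all hops collinear in one direction: 115.93 + 116.68 + 220.21 = 452.82.
The longest hop is 220.21; the others sum to 232.61. Since 220.21 ≤ 232.61, the path can fold back on itself completely, so the minimum distance is 0.

0 ≤ PS ≤ 452.82 m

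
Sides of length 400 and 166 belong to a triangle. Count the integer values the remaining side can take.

331

The third side lies in the open interval (234, 566).
Integers from 235 to 565 inclusive: 565 − 235 + 1 = 331.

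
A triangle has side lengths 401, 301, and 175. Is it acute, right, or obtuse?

Compare the square of the longest side to the sum of squares of the other two: 175² + 301² = 121226 < 160801 = 401².

obtuse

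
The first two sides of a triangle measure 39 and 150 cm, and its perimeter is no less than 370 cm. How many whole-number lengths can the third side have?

8

Triangle inequality: 111 < x < 189. Perimeter ≥ 370 gives x ≥ 370 − 39 − 150 = 181.
So 181 ≤ x < 189; integers 181 through 188: 8 values.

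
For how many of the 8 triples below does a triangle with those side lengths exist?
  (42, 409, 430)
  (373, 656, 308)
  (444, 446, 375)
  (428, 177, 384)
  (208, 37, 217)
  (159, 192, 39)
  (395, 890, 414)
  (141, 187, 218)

(42,409,430): 42+409 > 430 → valid
(308,373,656): 308+373 > 656 → valid
(375,444,446): 375+444 > 446 → valid
(177,384,428): 177+384 > 428 → valid
(37,208,217): 37+208 > 217 → valid
(39,159,192): 39+159 > 192 → valid
(395,414,890): 395+414 ≤ 890 → not valid
(141,187,218): 141+187 > 218 → valid
7 of the 8 triples form a triangle.

7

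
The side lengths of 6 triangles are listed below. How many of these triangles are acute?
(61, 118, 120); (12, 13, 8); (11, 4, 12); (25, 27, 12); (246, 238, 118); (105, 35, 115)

4

(61,118,120): 61²+118² = 17645 > 14400 = 120² → acute
(12,13,8): 8²+12² = 208 > 169 = 13² → acute
(11,4,12): 4²+11² = 137 < 144 = 12² → obtuse
(25,27,12): 12²+25² = 769 > 729 = 27² → acute
(246,238,118): 118²+238² = 70568 > 60516 = 246² → acute
(105,35,115): 35²+105² = 12250 < 13225 = 115² → obtuse
4 of the 6 are acute.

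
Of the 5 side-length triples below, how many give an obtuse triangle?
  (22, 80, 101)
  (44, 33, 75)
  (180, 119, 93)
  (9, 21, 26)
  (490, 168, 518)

4

(22,80,101): 22²+80² = 6884 < 10201 = 101² → obtuse
(44,33,75): 33²+44² = 3025 < 5625 = 75² → obtuse
(180,119,93): 93²+119² = 22810 < 32400 = 180² → obtuse
(9,21,26): 9²+21² = 522 < 676 = 26² → obtuse
(490,168,518): 168²+490² = 268324 = 518² → right
4 of the 5 are obtuse.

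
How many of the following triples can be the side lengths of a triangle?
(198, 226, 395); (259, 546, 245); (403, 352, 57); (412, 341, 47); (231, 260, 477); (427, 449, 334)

4

(198,226,395): 198+226 > 395 → valid
(245,259,546): 245+259 ≤ 546 → not valid
(57,352,403): 57+352 > 403 → valid
(47,341,412): 47+341 ≤ 412 → not valid
(231,260,477): 231+260 > 477 → valid
(334,427,449): 334+427 > 449 → valid
4 of the 6 triples form a triangle.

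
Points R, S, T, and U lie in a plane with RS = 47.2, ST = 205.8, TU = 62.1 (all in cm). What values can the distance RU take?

96.5 ≤ RU ≤ 315.1 cm

The maximum is all hops collinear in one direction: 47.2 + 205.8 + 62.1 = 315.1.
The longest hop is 205.8; the others sum to 109.3. Folding the others back against it leaves at least 205.8 − 109.3 = 96.5.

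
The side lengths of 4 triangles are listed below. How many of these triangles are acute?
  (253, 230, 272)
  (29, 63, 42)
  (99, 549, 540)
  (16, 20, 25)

(253,230,272): 230²+253² = 116909 > 73984 = 272² → acute
(29,63,42): 29²+42² = 2605 < 3969 = 63² → obtuse
(99,549,540): 99²+540² = 301401 = 549² → right
(16,20,25): 16²+20² = 656 > 625 = 25² → acute
2 of the 4 are acute.

2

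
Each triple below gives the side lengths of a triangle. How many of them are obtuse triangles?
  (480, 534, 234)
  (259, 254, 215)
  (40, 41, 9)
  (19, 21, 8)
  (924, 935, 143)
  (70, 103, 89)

(480,534,234): 234²+480² = 285156 = 534² → right
(259,254,215): 215²+254² = 110741 > 67081 = 259² → acute
(40,41,9): 9²+40² = 1681 = 41² → right
(19,21,8): 8²+19² = 425 < 441 = 21² → obtuse
(924,935,143): 143²+924² = 874225 = 935² → right
(70,103,89): 70²+89² = 12821 > 10609 = 103² → acute
1 of the 6 is obtuse.

1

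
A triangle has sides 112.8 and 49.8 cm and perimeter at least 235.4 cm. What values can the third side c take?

72.8 ≤ c < 162.6

Triangle inequality alone gives 63.0 < c < 162.6.
The perimeter condition gives c ≥ 235.4 − 112.8 − 49.8 = 72.8.
Intersecting the two: 72.8 ≤ c < 162.6.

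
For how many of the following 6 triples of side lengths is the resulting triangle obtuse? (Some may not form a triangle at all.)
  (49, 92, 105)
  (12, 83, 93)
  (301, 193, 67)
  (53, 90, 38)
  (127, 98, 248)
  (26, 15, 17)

(49,92,105): 49²+92² = 10865 < 11025 = 105² → obtuse
(12,83,93): 12²+83² = 7033 < 8649 = 93² → obtuse
(301,193,67): 67+193 ≤ 301, not a triangle
(53,90,38): 38²+53² = 4253 < 8100 = 90² → obtuse
(127,98,248): 98+127 ≤ 248, not a triangle
(26,15,17): 15²+17² = 514 < 676 = 26² → obtuse
4 of the 6 are obtuse.

4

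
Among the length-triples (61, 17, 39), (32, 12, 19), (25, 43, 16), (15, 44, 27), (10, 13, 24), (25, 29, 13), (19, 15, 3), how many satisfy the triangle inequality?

1

(17,39,61): 17+39 ≤ 61 → not valid
(12,19,32): 12+19 ≤ 32 → not valid
(16,25,43): 16+25 ≤ 43 → not valid
(15,27,44): 15+27 ≤ 44 → not valid
(10,13,24): 10+13 ≤ 24 → not valid
(13,25,29): 13+25 > 29 → valid
(3,15,19): 3+15 ≤ 19 → not valid
1 of the 7 triples forms a triangle.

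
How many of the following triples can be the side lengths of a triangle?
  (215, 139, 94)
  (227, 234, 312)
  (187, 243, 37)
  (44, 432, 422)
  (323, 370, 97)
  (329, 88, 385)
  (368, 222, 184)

(94,139,215): 94+139 > 215 → valid
(227,234,312): 227+234 > 312 → valid
(37,187,243): 37+187 ≤ 243 → not valid
(44,422,432): 44+422 > 432 → valid
(97,323,370): 97+323 > 370 → valid
(88,329,385): 88+329 > 385 → valid
(184,222,368): 184+222 > 368 → valid
6 of the 7 triples form a triangle.

6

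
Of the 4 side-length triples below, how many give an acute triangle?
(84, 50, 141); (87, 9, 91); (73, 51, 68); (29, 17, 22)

1

(84,50,141): 50+84 ≤ 141, not a triangle
(87,9,91): 9²+87² = 7650 < 8281 = 91² → obtuse
(73,51,68): 51²+68² = 7225 > 5329 = 73² → acute
(29,17,22): 17²+22² = 773 < 841 = 29² → obtuse
1 of the 4 is acute.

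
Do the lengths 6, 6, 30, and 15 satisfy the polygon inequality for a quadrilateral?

For a quadrilateral, each side must be shorter than the sum of the others.
Here the longest side is 30, but the remaining 3 sides sum to only 27.

No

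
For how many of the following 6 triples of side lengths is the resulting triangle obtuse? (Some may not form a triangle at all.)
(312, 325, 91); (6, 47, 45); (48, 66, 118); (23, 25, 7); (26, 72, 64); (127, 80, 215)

3

(312,325,91): 91²+312² = 105625 = 325² → right
(6,47,45): 6²+45² = 2061 < 2209 = 47² → obtuse
(48,66,118): 48+66 ≤ 118, not a triangle
(23,25,7): 7²+23² = 578 < 625 = 25² → obtuse
(26,72,64): 26²+64² = 4772 < 5184 = 72² → obtuse
(127,80,215): 80+127 ≤ 215, not a triangle
3 of the 6 are obtuse.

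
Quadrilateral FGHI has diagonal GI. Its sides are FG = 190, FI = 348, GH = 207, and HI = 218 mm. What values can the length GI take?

From triangle FGI: |190 − 348| < GI < 190 + 348, i.e. 158 < GI < 538.
From triangle HGI: 11 < GI < 425.
Both must hold, so GI lies in the intersection.

158 < GI < 425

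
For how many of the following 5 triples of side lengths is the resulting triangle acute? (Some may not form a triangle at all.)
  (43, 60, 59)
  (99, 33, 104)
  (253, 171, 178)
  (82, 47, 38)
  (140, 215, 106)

2

(43,60,59): 43²+59² = 5330 > 3600 = 60² → acute
(99,33,104): 33²+99² = 10890 > 10816 = 104² → acute
(253,171,178): 171²+178² = 60925 < 64009 = 253² → obtuse
(82,47,38): 38²+47² = 3653 < 6724 = 82² → obtuse
(140,215,106): 106²+140² = 30836 < 46225 = 215² → obtuse
2 of the 5 are acute.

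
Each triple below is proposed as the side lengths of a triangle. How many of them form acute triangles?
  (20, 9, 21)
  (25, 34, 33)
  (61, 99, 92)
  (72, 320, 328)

3

(20,9,21): 9²+20² = 481 > 441 = 21² → acute
(25,34,33): 25²+33² = 1714 > 1156 = 34² → acute
(61,99,92): 61²+92² = 12185 > 9801 = 99² → acute
(72,320,328): 72²+320² = 107584 = 328² → right
3 of the 4 are acute.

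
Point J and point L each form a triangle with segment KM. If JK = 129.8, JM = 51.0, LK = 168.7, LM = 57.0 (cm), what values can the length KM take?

111.7 < KM < 180.8

From triangle JKM: |129.8 − 51.0| < KM < 129.8 + 51.0, i.e. 78.8 < KM < 180.8.
From triangle LKM: 111.7 < KM < 225.7.
Both must hold, so KM lies in the intersection.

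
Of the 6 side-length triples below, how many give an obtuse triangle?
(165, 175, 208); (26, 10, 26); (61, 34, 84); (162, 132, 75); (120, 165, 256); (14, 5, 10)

(165,175,208): 165²+175² = 57850 > 43264 = 208² → acute
(26,10,26): 10²+26² = 776 > 676 = 26² → acute
(61,34,84): 34²+61² = 4877 < 7056 = 84² → obtuse
(162,132,75): 75²+132² = 23049 < 26244 = 162² → obtuse
(120,165,256): 120²+165² = 41625 < 65536 = 256² → obtuse
(14,5,10): 5²+10² = 125 < 196 = 14² → obtuse
4 of the 6 are obtuse.

4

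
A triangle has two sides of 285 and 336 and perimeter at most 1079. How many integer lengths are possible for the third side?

Triangle inequality: 51 < x < 621. Perimeter ≤ 1079 gives x ≤ 1079 − 285 − 336 = 458.
So 51 < x ≤ 458; integers 52 through 458: 407 values.

407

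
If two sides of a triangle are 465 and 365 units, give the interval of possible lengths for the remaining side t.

100 < t < 830

By the triangle inequality, t must be less than 465 + 365 = 830 and greater than |465 − 365| = 100.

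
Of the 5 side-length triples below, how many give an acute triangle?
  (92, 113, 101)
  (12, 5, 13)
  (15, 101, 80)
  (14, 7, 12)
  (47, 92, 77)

(92,113,101): 92²+101² = 18665 > 12769 = 113² → acute
(12,5,13): 5²+12² = 169 = 13² → right
(15,101,80): 15+80 ≤ 101, not a triangle
(14,7,12): 7²+12² = 193 < 196 = 14² → obtuse
(47,92,77): 47²+77² = 8138 < 8464 = 92² → obtuse
1 of the 5 is acute.

1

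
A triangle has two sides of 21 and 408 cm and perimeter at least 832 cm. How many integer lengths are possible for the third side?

Triangle inequality: 387 < x < 429. Perimeter ≥ 832 gives x ≥ 832 − 21 − 408 = 403.
So 403 ≤ x < 429; integers 403 through 428: 26 values.

26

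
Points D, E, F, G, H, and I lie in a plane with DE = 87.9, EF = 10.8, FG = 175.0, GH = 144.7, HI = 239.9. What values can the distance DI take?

The maximum is all hops collinear in one direction: 87.9 + 10.8 + 175.0 + 144.7 + 239.9 = 658.3.
The longest hop is 239.9; the others sum to 418.4. Since 239.9 ≤ 418.4, the path can fold back on itself completely, so the minimum distance is 0.

0 ≤ DI ≤ 658.3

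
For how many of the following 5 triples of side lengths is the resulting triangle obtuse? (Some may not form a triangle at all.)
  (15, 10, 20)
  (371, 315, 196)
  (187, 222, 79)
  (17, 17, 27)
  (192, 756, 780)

3

(15,10,20): 10²+15² = 325 < 400 = 20² → obtuse
(371,315,196): 196²+315² = 137641 = 371² → right
(187,222,79): 79²+187² = 41210 < 49284 = 222² → obtuse
(17,17,27): 17²+17² = 578 < 729 = 27² → obtuse
(192,756,780): 192²+756² = 608400 = 780² → right
3 of the 5 are obtuse.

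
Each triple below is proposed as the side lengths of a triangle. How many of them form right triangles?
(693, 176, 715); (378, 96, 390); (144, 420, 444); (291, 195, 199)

(693,176,715): 176²+693² = 511225 = 715² → right
(378,96,390): 96²+378² = 152100 = 390² → right
(144,420,444): 144²+420² = 197136 = 444² → right
(291,195,199): 195²+199² = 77626 < 84681 = 291² → obtuse
3 of the 4 are right.

3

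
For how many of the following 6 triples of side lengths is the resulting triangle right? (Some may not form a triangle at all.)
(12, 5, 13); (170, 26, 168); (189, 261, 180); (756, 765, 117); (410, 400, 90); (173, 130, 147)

(12,5,13): 5²+12² = 169 = 13² → right
(170,26,168): 26²+168² = 28900 = 170² → right
(189,261,180): 180²+189² = 68121 = 261² → right
(756,765,117): 117²+756² = 585225 = 765² → right
(410,400,90): 90²+400² = 168100 = 410² → right
(173,130,147): 130²+147² = 38509 > 29929 = 173² → acute
5 of the 6 are right.

5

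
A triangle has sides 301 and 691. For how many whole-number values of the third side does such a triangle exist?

601

The third side lies in the open interval (390, 992).
Integers from 391 to 991 inclusive: 991 − 391 + 1 = 601.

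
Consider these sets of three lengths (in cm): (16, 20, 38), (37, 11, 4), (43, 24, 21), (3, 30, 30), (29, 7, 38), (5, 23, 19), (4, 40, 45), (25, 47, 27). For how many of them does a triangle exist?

4

(16,20,38): 16+20 ≤ 38 → not valid
(4,11,37): 4+11 ≤ 37 → not valid
(21,24,43): 21+24 > 43 → valid
(3,30,30): 3+30 > 30 → valid
(7,29,38): 7+29 ≤ 38 → not valid
(5,19,23): 5+19 > 23 → valid
(4,40,45): 4+40 ≤ 45 → not valid
(25,27,47): 25+27 > 47 → valid
4 of the 8 triples form a triangle.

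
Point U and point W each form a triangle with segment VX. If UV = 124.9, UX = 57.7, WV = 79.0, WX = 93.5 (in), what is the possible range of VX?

From triangle UVX: |124.9 − 57.7| < VX < 124.9 + 57.7, i.e. 67.2 < VX < 182.6.
From triangle WVX: 14.5 < VX < 172.5.
Both must hold, so VX lies in the intersection.

67.2 < VX < 172.5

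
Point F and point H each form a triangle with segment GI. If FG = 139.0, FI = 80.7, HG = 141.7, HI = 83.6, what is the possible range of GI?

58.3 < GI < 219.7

From triangle FGI: |139.0 − 80.7| < GI < 139.0 + 80.7, i.e. 58.3 < GI < 219.7.
From triangle HGI: 58.1 < GI < 225.3.
Both must hold, so GI lies in the intersection.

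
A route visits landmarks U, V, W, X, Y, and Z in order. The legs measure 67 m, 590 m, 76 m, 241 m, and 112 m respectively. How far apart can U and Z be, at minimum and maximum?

94 ≤ UZ ≤ 1086 m

The maximum is all hops collinear in one direction: 67 + 590 + 76 + 241 + 112 = 1086.
The longest hop is 590; the others sum to 496. Folding the others back against it leaves at least 590 − 496 = 94.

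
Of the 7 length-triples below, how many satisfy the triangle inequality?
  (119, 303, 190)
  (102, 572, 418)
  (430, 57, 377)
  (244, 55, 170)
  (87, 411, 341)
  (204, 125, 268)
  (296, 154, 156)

5

(119,190,303): 119+190 > 303 → valid
(102,418,572): 102+418 ≤ 572 → not valid
(57,377,430): 57+377 > 430 → valid
(55,170,244): 55+170 ≤ 244 → not valid
(87,341,411): 87+341 > 411 → valid
(125,204,268): 125+204 > 268 → valid
(154,156,296): 154+156 > 296 → valid
5 of the 7 triples form a triangle.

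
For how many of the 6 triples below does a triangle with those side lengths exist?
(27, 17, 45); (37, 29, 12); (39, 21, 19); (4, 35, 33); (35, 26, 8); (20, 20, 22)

(17,27,45): 17+27 ≤ 45 → not valid
(12,29,37): 12+29 > 37 → valid
(19,21,39): 19+21 > 39 → valid
(4,33,35): 4+33 > 35 → valid
(8,26,35): 8+26 ≤ 35 → not valid
(20,20,22): 20+20 > 22 → valid
4 of the 6 triples form a triangle.

4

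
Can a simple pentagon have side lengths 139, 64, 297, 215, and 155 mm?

A pentagon exists iff every side is shorter than the sum of the others — equivalently, the longest side is less than the sum of the rest.
Longest side 297 < 573 (sum of the remaining 4), so yes.

Yes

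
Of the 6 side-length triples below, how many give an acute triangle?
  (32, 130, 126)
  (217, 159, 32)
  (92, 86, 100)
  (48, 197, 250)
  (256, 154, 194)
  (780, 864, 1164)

(32,130,126): 32²+126² = 16900 = 130² → right
(217,159,32): 32+159 ≤ 217, not a triangle
(92,86,100): 86²+92² = 15860 > 10000 = 100² → acute
(48,197,250): 48+197 ≤ 250, not a triangle
(256,154,194): 154²+194² = 61352 < 65536 = 256² → obtuse
(780,864,1164): 780²+864² = 1354896 = 1164² → right
1 of the 6 is acute.

1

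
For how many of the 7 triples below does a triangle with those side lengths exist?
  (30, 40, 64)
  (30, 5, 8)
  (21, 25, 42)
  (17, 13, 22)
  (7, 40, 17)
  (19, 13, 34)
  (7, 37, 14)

3

(30,40,64): 30+40 > 64 → valid
(5,8,30): 5+8 ≤ 30 → not valid
(21,25,42): 21+25 > 42 → valid
(13,17,22): 13+17 > 22 → valid
(7,17,40): 7+17 ≤ 40 → not valid
(13,19,34): 13+19 ≤ 34 → not valid
(7,14,37): 7+14 ≤ 37 → not valid
3 of the 7 triples form a triangle.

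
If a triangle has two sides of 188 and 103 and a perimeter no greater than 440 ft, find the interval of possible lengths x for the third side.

85 < x ≤ 149 ft

Triangle inequality alone gives 85 < x < 291.
The perimeter condition gives x ≤ 440 − 188 − 103 = 149.
Intersecting the two: 85 < x ≤ 149.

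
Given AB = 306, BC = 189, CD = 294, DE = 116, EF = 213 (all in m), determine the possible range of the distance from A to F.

The maximum is all hops collinear in one direction: 306 + 189 + 294 + 116 + 213 = 1118.
The longest hop is 306; the others sum to 812. Since 306 ≤ 812, the path can fold back on itself completely, so the minimum distance is 0.

0 ≤ AF ≤ 1118 m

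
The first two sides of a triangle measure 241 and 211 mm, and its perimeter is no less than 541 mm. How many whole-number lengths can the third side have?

Triangle inequality: 30 < x < 452. Perimeter ≥ 541 gives x ≥ 541 − 241 − 211 = 89.
So 89 ≤ x < 452; integers 89 through 451: 363 values.

363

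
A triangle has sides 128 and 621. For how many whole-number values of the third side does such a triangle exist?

The third side lies in the open interval (493, 749).
Integers from 494 to 748 inclusive: 748 − 494 + 1 = 255.

255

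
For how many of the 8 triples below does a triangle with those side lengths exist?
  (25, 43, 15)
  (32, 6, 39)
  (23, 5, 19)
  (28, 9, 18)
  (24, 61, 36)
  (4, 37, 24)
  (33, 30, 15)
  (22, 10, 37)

(15,25,43): 15+25 ≤ 43 → not valid
(6,32,39): 6+32 ≤ 39 → not valid
(5,19,23): 5+19 > 23 → valid
(9,18,28): 9+18 ≤ 28 → not valid
(24,36,61): 24+36 ≤ 61 → not valid
(4,24,37): 4+24 ≤ 37 → not valid
(15,30,33): 15+30 > 33 → valid
(10,22,37): 10+22 ≤ 37 → not valid
2 of the 8 triples form a triangle.

2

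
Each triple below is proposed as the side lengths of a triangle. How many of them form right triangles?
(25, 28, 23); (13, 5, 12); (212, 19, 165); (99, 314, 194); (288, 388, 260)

(25,28,23): 23²+25² = 1154 > 784 = 28² → acute
(13,5,12): 5²+12² = 169 = 13² → right
(212,19,165): 19+165 ≤ 212, not a triangle
(99,314,194): 99+194 ≤ 314, not a triangle
(288,388,260): 260²+288² = 150544 = 388² → right
2 of the 5 are right.

2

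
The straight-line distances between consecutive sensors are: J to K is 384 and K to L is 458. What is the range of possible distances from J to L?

By the triangle inequality, |384 − 458| ≤ JL ≤ 384 + 458.

74 ≤ JL ≤ 842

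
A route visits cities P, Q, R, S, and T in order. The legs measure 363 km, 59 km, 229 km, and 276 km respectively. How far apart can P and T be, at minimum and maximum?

The maximum is all hops collinear in one direction: 363 + 59 + 229 + 276 = 927.
The longest hop is 363; the others sum to 564. Since 363 ≤ 564, the path can fold back on itself completely, so the minimum distance is 0.

0 ≤ PT ≤ 927 km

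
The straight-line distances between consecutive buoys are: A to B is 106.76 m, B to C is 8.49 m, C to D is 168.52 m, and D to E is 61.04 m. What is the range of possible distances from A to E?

0 ≤ AE ≤ 344.81 m

The maximum is all hops collinear in one direction: 106.76 + 8.49 + 168.52 + 61.04 = 344.81.
The longest hop is 168.52; the others sum to 176.29. Since 168.52 ≤ 176.29, the path can fold back on itself completely, so the minimum distance is 0.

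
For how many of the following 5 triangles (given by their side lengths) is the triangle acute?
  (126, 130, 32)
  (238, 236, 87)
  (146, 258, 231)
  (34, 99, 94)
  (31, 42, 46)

4

(126,130,32): 32²+126² = 16900 = 130² → right
(238,236,87): 87²+236² = 63265 > 56644 = 238² → acute
(146,258,231): 146²+231² = 74677 > 66564 = 258² → acute
(34,99,94): 34²+94² = 9992 > 9801 = 99² → acute
(31,42,46): 31²+42² = 2725 > 2116 = 46² → acute
4 of the 5 are acute.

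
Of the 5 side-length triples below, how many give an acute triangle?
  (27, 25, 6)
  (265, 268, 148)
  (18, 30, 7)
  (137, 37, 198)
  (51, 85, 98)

2

(27,25,6): 6²+25² = 661 < 729 = 27² → obtuse
(265,268,148): 148²+265² = 92129 > 71824 = 268² → acute
(18,30,7): 7+18 ≤ 30, not a triangle
(137,37,198): 37+137 ≤ 198, not a triangle
(51,85,98): 51²+85² = 9826 > 9604 = 98² → acute
2 of the 5 are acute.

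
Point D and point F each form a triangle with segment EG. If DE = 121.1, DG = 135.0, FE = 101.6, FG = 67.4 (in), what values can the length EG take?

34.2 < EG < 169.0

From triangle DEG: |121.1 − 135.0| < EG < 121.1 + 135.0, i.e. 13.9 < EG < 256.1.
From triangle FEG: 34.2 < EG < 169.0.
Both must hold, so EG lies in the intersection.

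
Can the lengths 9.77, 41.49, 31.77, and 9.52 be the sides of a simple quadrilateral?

A quadrilateral exists iff every side is shorter than the sum of the others — equivalently, the longest side is less than the sum of the rest.
Longest side 41.49 < 51.06 (sum of the remaining 3), so yes.

Yes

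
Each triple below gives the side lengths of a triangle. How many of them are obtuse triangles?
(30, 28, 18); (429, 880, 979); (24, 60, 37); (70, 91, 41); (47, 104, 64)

3

(30,28,18): 18²+28² = 1108 > 900 = 30² → acute
(429,880,979): 429²+880² = 958441 = 979² → right
(24,60,37): 24²+37² = 1945 < 3600 = 60² → obtuse
(70,91,41): 41²+70² = 6581 < 8281 = 91² → obtuse
(47,104,64): 47²+64² = 6305 < 10816 = 104² → obtuse
3 of the 5 are obtuse.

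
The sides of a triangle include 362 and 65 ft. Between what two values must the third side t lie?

297 < t < 427 (ft)

By the triangle inequality, t must be less than 362 + 65 = 427 and greater than |362 − 65| = 297.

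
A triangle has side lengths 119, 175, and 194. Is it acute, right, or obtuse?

Compare the square of the longest side to the sum of squares of the other two: 119² + 175² = 44786 > 37636 = 194².

acute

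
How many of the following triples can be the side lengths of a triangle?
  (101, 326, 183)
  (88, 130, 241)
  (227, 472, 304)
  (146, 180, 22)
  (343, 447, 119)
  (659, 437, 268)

3

(101,183,326): 101+183 ≤ 326 → not valid
(88,130,241): 88+130 ≤ 241 → not valid
(227,304,472): 227+304 > 472 → valid
(22,146,180): 22+146 ≤ 180 → not valid
(119,343,447): 119+343 > 447 → valid
(268,437,659): 268+437 > 659 → valid
3 of the 6 triples form a triangle.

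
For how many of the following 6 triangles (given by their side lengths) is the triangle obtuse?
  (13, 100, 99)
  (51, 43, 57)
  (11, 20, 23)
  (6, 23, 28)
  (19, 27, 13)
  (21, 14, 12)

5

(13,100,99): 13²+99² = 9970 < 10000 = 100² → obtuse
(51,43,57): 43²+51² = 4450 > 3249 = 57² → acute
(11,20,23): 11²+20² = 521 < 529 = 23² → obtuse
(6,23,28): 6²+23² = 565 < 784 = 28² → obtuse
(19,27,13): 13²+19² = 530 < 729 = 27² → obtuse
(21,14,12): 12²+14² = 340 < 441 = 21² → obtuse
5 of the 6 are obtuse.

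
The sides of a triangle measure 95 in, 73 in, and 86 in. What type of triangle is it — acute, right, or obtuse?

acute

Compare the square of the longest side to the sum of squares of the other two: 73² + 86² = 12725 > 9025 = 95².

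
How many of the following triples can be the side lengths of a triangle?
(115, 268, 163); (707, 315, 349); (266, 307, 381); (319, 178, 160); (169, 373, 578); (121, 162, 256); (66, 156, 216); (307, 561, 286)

6

(115,163,268): 115+163 > 268 → valid
(315,349,707): 315+349 ≤ 707 → not valid
(266,307,381): 266+307 > 381 → valid
(160,178,319): 160+178 > 319 → valid
(169,373,578): 169+373 ≤ 578 → not valid
(121,162,256): 121+162 > 256 → valid
(66,156,216): 66+156 > 216 → valid
(286,307,561): 286+307 > 561 → valid
6 of the 8 triples form a triangle.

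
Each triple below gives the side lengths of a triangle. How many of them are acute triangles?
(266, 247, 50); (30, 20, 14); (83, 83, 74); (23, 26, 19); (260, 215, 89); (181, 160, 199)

3

(266,247,50): 50²+247² = 63509 < 70756 = 266² → obtuse
(30,20,14): 14²+20² = 596 < 900 = 30² → obtuse
(83,83,74): 74²+83² = 12365 > 6889 = 83² → acute
(23,26,19): 19²+23² = 890 > 676 = 26² → acute
(260,215,89): 89²+215² = 54146 < 67600 = 260² → obtuse
(181,160,199): 160²+181² = 58361 > 39601 = 199² → acute
3 of the 6 are acute.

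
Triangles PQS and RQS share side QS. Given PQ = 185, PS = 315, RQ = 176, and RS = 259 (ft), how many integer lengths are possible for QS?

304

From triangle PQS: 130 < QS < 500.
From triangle RQS: 83 < QS < 435.
Intersection: 130 < QS < 435, so integers 131 through 434: 304 values.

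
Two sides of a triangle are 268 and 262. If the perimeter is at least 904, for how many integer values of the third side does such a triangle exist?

Triangle inequality: 6 < x < 530. Perimeter ≥ 904 gives x ≥ 904 − 268 − 262 = 374.
So 374 ≤ x < 530; integers 374 through 529: 156 values.

156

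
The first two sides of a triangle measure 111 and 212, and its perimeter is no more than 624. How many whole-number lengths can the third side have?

Triangle inequality: 101 < x < 323. Perimeter ≤ 624 gives x ≤ 624 − 111 − 212 = 301.
So 101 < x ≤ 301; integers 102 through 301: 200 values.

200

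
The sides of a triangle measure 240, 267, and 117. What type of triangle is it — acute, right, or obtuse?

Compare the square of the longest side to the sum of squares of the other two: 117² + 240² = 71289 = 267².

right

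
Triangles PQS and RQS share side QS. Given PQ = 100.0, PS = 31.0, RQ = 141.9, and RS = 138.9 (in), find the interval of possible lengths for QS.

69.0 < QS < 131.0

From triangle PQS: |100.0 − 31.0| < QS < 100.0 + 31.0, i.e. 69.0 < QS < 131.0.
From triangle RQS: 3.0 < QS < 280.8.
Both must hold, so QS lies in the intersection.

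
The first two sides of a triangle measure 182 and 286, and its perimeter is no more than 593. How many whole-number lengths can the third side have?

21

Triangle inequality: 104 < x < 468. Perimeter ≤ 593 gives x ≤ 593 − 182 − 286 = 125.
So 104 < x ≤ 125; integers 105 through 125: 21 values.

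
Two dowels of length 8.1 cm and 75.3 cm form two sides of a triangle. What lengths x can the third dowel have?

By the triangle inequality, x must be less than 8.1 + 75.3 = 83.4 and greater than |8.1 − 75.3| = 67.2.

67.2 < x < 83.4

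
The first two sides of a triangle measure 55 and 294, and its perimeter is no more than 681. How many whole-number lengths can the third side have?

Triangle inequality: 239 < x < 349. Perimeter ≤ 681 gives x ≤ 681 − 55 − 294 = 332.
So 239 < x ≤ 332; integers 240 through 332: 93 values.

93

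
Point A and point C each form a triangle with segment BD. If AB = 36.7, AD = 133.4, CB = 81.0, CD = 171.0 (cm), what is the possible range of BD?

96.7 < BD < 170.1

From triangle ABD: |36.7 − 133.4| < BD < 36.7 + 133.4, i.e. 96.7 < BD < 170.1.
From triangle CBD: 90.0 < BD < 252.0.
Both must hold, so BD lies in the intersection.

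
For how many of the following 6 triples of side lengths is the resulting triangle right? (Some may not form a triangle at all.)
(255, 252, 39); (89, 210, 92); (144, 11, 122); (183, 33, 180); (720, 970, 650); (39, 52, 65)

4

(255,252,39): 39²+252² = 65025 = 255² → right
(89,210,92): 89+92 ≤ 210, not a triangle
(144,11,122): 11+122 ≤ 144, not a triangle
(183,33,180): 33²+180² = 33489 = 183² → right
(720,970,650): 650²+720² = 940900 = 970² → right
(39,52,65): 39²+52² = 4225 = 65² → right
4 of the 6 are right.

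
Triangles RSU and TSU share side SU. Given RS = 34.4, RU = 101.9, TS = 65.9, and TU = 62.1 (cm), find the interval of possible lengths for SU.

From triangle RSU: |34.4 − 101.9| < SU < 34.4 + 101.9, i.e. 67.5 < SU < 136.3.
From triangle TSU: 3.8 < SU < 128.0.
Both must hold, so SU lies in the intersection.

67.5 < SU < 128.0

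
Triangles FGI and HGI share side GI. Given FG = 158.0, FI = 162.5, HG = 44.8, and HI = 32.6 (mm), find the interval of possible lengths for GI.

12.2 < GI < 77.4

From triangle FGI: |158.0 − 162.5| < GI < 158.0 + 162.5, i.e. 4.5 < GI < 320.5.
From triangle HGI: 12.2 < GI < 77.4.
Both must hold, so GI lies in the intersection.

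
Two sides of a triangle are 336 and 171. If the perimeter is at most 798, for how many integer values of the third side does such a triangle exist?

126

Triangle inequality: 165 < x < 507. Perimeter ≤ 798 gives x ≤ 798 − 336 − 171 = 291.
So 165 < x ≤ 291; integers 166 through 291: 126 values.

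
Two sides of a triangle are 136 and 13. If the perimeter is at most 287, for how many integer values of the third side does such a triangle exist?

15

Triangle inequality: 123 < x < 149. Perimeter ≤ 287 gives x ≤ 287 − 136 − 13 = 138.
So 123 < x ≤ 138; integers 124 through 138: 15 values.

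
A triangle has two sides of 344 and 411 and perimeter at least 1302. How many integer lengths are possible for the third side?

Triangle inequality: 67 < x < 755. Perimeter ≥ 1302 gives x ≥ 1302 − 344 − 411 = 547.
So 547 ≤ x < 755; integers 547 through 754: 208 values.

208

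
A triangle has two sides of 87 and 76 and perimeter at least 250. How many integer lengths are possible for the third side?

76

Triangle inequality: 11 < x < 163. Perimeter ≥ 250 gives x ≥ 250 − 87 − 76 = 87.
So 87 ≤ x < 163; integers 87 through 162: 76 values.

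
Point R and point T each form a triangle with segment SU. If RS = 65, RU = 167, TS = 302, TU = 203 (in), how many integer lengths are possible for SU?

From triangle RSU: 102 < SU < 232.
From triangle TSU: 99 < SU < 505.
Intersection: 102 < SU < 232, so integers 103 through 231: 129 values.

129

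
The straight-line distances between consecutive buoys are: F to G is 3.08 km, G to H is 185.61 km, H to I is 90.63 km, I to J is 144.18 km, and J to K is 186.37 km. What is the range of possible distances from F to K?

0 ≤ FK ≤ 609.87 km

The maximum is all hops collinear in one direction: 3.08 + 185.61 + 90.63 + 144.18 + 186.37 = 609.87.
The longest hop is 186.37; the others sum to 423.50. Since 186.37 ≤ 423.50, the path can fold back on itself completely, so the minimum distance is 0.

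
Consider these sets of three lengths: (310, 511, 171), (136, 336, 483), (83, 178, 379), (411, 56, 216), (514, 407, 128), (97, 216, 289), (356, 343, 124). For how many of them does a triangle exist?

3

(171,310,511): 171+310 ≤ 511 → not valid
(136,336,483): 136+336 ≤ 483 → not valid
(83,178,379): 83+178 ≤ 379 → not valid
(56,216,411): 56+216 ≤ 411 → not valid
(128,407,514): 128+407 > 514 → valid
(97,216,289): 97+216 > 289 → valid
(124,343,356): 124+343 > 356 → valid
3 of the 7 triples form a triangle.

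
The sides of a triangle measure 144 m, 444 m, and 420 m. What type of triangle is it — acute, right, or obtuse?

Compare the square of the longest side to the sum of squares of the other two: 144² + 420² = 197136 = 444².

right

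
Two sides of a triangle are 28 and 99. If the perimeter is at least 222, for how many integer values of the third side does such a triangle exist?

Triangle inequality: 71 < x < 127. Perimeter ≥ 222 gives x ≥ 222 − 28 − 99 = 95.
So 95 ≤ x < 127; integers 95 through 126: 32 values.

32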